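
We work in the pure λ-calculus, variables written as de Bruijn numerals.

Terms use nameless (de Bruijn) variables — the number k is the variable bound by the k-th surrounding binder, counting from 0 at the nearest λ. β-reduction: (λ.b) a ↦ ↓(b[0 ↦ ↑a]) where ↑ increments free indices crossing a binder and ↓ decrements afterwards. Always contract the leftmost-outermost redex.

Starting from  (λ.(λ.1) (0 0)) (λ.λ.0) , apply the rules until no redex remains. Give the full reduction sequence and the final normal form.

Answer: normal form = λ.λ.0  (in 2 steps)

Working:
  start: (λ.(λ.1) (0 0)) (λ.λ.0)
  [1] (λ.λ.λ.0) ((λ.λ.0) (λ.λ.0))
  [2] λ.λ.0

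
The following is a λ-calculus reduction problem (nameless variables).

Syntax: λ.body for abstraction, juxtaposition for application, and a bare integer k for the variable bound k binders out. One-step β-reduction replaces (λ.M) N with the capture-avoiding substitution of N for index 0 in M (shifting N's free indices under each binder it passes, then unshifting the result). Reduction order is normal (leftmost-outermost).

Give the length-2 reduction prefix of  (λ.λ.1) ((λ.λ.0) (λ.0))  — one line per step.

  start: (λ.λ.1) ((λ.λ.0) (λ.0))
  step 1: λ.(λ.λ.0) (λ.0)
  step 2: λ.λ.0

Answer: after 2 steps: λ.λ.0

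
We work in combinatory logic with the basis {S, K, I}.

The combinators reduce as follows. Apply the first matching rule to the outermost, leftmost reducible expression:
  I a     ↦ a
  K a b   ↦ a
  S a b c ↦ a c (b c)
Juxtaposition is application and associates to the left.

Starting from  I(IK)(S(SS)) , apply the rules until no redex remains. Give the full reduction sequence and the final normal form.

Answer: normal form = K(S(SS))  (in 2 steps)

Reduction:
  start: I(IK)(S(SS))
  step 1: IK(S(SS))
  step 2: K(S(SS))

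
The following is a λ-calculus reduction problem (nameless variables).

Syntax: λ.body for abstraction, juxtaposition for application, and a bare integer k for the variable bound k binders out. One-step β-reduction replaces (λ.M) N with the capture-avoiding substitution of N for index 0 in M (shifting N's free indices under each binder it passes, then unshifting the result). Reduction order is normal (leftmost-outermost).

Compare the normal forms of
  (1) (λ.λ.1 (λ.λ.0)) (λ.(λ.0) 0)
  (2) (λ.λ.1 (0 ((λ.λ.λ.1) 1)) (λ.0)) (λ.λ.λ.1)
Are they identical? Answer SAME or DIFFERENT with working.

Answer: SAME — A ⇓ λ.λ.λ.0, B ⇓ λ.λ.λ.0

Working:
Term A:
  start: (λ.λ.1 (λ.λ.0)) (λ.(λ.0) 0)
  [1] λ.(λ.(λ.0) 0) (λ.λ.0)
  [2] λ.(λ.0) (λ.λ.0)
  [3] λ.λ.λ.0

Term B:
  start: (λ.λ.1 (0 ((λ.λ.λ.1) 1)) (λ.0)) (λ.λ.λ.1)
  [1] λ.(λ.λ.λ.1) (0 ((λ.λ.λ.1) (λ.λ.λ.1))) (λ.0)
  [2] λ.(λ.λ.1) (λ.0)
  [3] λ.λ.λ.0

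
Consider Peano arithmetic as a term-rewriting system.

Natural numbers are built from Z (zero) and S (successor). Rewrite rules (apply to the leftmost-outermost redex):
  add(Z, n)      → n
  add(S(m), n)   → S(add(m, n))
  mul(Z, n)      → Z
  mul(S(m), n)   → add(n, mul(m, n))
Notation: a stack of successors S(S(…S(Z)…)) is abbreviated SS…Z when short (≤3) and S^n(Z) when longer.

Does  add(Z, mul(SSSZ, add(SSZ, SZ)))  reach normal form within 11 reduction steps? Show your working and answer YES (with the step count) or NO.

Answer: NO — after 11 steps the term is S(S(S(add(S(add(SZ, SZ)), mul(SZ, add(SSZ, SZ)))))), not yet normal

Working:
  start: add(Z, mul(SSSZ, add(SSZ, SZ)))
  →1  mul(SSSZ, add(SSZ, SZ))
  →2  add(add(SSZ, SZ), mul(SSZ, add(SSZ, SZ)))
  →3  add(S(add(SZ, SZ)), mul(SSZ, add(SSZ, SZ)))
  →4  S(add(add(SZ, SZ), mul(SSZ, add(SSZ, SZ))))
  →5  S(add(S(add(Z, SZ)), mul(SSZ, add(SSZ, SZ))))
  →6  S(S(add(add(Z, SZ), mul(SSZ, add(SSZ, SZ)))))
  →7  S(S(add(SZ, mul(SSZ, add(SSZ, SZ)))))
  →8  S(S(S(add(Z, mul(SSZ, add(SSZ, SZ))))))
  →9  S(S(S(mul(SSZ, add(SSZ, SZ)))))
  →10  S(S(S(add(add(SSZ, SZ), mul(SZ, add(SSZ, SZ))))))
  →11  S(S(S(add(S(add(SZ, SZ)), mul(SZ, add(SSZ, SZ))))))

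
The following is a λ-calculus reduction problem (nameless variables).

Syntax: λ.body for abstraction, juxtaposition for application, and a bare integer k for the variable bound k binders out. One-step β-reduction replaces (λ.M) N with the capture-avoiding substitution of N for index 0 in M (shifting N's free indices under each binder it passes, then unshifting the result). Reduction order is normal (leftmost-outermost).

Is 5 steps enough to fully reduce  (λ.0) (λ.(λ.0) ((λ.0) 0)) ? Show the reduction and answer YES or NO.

Answer: YES — reaches normal form λ.0 in 3 ≤ 5 steps

Reduction:
  start: (λ.0) (λ.(λ.0) ((λ.0) 0))
  →1  λ.(λ.0) ((λ.0) 0)
  →2  λ.(λ.0) 0
  →3  λ.0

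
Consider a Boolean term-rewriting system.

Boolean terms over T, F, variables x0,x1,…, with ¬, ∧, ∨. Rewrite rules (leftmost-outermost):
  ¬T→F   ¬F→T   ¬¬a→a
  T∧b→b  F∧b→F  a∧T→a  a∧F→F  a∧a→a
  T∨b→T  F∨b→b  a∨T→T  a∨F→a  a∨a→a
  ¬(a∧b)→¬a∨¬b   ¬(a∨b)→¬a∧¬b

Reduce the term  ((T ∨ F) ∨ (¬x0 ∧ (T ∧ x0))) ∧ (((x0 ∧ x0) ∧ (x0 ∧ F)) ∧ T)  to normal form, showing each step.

Answer: normal form = F  (in 7 steps)

Reduction:
  start: ((T ∨ F) ∨ (¬x0 ∧ (T ∧ x0))) ∧ (((x0 ∧ x0) ∧ (x0 ∧ F)) ∧ T)
  [1] (T ∨ (¬x0 ∧ (T ∧ x0))) ∧ (((x0 ∧ x0) ∧ (x0 ∧ F)) ∧ T)
  [2] T ∧ (((x0 ∧ x0) ∧ (x0 ∧ F)) ∧ T)
  [3] ((x0 ∧ x0) ∧ (x0 ∧ F)) ∧ T
  [4] (x0 ∧ x0) ∧ (x0 ∧ F)
  [5] x0 ∧ (x0 ∧ F)
  [6] x0 ∧ F
  [7] F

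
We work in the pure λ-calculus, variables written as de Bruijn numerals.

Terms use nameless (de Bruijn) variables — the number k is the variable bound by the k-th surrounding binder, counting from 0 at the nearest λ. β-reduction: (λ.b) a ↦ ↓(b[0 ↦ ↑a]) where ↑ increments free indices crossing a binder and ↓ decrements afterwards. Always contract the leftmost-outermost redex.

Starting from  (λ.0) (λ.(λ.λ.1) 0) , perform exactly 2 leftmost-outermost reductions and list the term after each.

Answer: after 2 steps: λ.λ.1

Reduction:
  start: (λ.0) (λ.(λ.λ.1) 0)
  [1] λ.(λ.λ.1) 0
  [2] λ.λ.1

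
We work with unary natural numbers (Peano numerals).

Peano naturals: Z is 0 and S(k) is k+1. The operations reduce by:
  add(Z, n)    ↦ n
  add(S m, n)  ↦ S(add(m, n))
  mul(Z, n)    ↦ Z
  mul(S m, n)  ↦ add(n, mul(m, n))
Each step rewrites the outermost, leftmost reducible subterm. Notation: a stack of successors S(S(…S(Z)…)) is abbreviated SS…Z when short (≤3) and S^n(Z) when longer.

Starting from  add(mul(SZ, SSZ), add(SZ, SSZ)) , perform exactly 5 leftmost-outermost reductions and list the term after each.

  start: add(mul(SZ, SSZ), add(SZ, SSZ))
  step 1: add(add(SSZ, mul(Z, SSZ)), add(SZ, SSZ))
  step 2: add(S(add(SZ, mul(Z, SSZ))), add(SZ, SSZ))
  step 3: S(add(add(SZ, mul(Z, SSZ)), add(SZ, SSZ)))
  step 4: S(add(S(add(Z, mul(Z, SSZ))), add(SZ, SSZ)))
  step 5: S(S(add(add(Z, mul(Z, SSZ)), add(SZ, SSZ))))

Answer: after 5 steps: S(S(add(add(Z, mul(Z, SSZ)), add(SZ, SSZ))))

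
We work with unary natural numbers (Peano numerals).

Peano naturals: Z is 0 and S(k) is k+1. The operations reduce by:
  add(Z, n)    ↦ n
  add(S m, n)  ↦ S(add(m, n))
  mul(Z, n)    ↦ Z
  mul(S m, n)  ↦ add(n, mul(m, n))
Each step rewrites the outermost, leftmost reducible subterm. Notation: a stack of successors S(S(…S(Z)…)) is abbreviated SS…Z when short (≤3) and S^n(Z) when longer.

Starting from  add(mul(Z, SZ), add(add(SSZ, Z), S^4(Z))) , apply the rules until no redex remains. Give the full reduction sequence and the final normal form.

Answer: normal form = S^6(Z)  (in 8 steps)

Derivation:
  start: add(mul(Z, SZ), add(add(SSZ, Z), S^4(Z)))
  step 1: add(Z, add(add(SSZ, Z), S^4(Z)))
  step 2: add(add(SSZ, Z), S^4(Z))
  step 3: add(S(add(SZ, Z)), S^4(Z))
  step 4: S(add(add(SZ, Z), S^4(Z)))
  step 5: S(add(S(add(Z, Z)), S^4(Z)))
  step 6: S(S(add(add(Z, Z), S^4(Z))))
  step 7: S(S(add(Z, S^4(Z))))
  step 8: S^6(Z)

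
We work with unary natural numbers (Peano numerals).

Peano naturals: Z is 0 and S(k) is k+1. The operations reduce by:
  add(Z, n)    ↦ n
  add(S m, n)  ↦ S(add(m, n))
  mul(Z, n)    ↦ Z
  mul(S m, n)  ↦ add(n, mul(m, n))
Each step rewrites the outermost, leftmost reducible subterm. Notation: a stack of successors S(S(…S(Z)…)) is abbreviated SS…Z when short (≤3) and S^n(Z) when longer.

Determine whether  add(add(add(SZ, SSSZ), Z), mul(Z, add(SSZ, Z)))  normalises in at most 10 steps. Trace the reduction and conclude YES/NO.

Answer: NO — after 10 steps the term is S(S(S(S(add(add(Z, Z), mul(Z, add(SSZ, Z))))))), not yet normal

Reduction:
  start: add(add(add(SZ, SSSZ), Z), mul(Z, add(SSZ, Z)))
  →1  add(add(S(add(Z, SSSZ)), Z), mul(Z, add(SSZ, Z)))
  →2  add(S(add(add(Z, SSSZ), Z)), mul(Z, add(SSZ, Z)))
  →3  S(add(add(add(Z, SSSZ), Z), mul(Z, add(SSZ, Z))))
  →4  S(add(add(SSSZ, Z), mul(Z, add(SSZ, Z))))
  →5  S(add(S(add(SSZ, Z)), mul(Z, add(SSZ, Z))))
  →6  S(S(add(add(SSZ, Z), mul(Z, add(SSZ, Z)))))
  →7  S(S(add(S(add(SZ, Z)), mul(Z, add(SSZ, Z)))))
  →8  S(S(S(add(add(SZ, Z), mul(Z, add(SSZ, Z))))))
  →9  S(S(S(add(S(add(Z, Z)), mul(Z, add(SSZ, Z))))))
  →10  S(S(S(S(add(add(Z, Z), mul(Z, add(SSZ, Z)))))))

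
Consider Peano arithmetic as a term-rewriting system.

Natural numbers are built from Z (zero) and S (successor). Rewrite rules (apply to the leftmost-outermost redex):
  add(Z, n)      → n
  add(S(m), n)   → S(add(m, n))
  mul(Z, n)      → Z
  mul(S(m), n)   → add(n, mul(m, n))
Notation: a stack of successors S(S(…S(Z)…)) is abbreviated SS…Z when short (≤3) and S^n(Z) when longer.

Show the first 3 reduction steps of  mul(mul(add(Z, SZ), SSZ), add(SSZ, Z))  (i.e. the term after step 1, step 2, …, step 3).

  start: mul(mul(add(Z, SZ), SSZ), add(SSZ, Z))
  [1] mul(mul(SZ, SSZ), add(SSZ, Z))
  [2] mul(add(SSZ, mul(Z, SSZ)), add(SSZ, Z))
  [3] mul(S(add(SZ, mul(Z, SSZ))), add(SSZ, Z))

Answer: after 3 steps: mul(S(add(SZ, mul(Z, SSZ))), add(SSZ, Z))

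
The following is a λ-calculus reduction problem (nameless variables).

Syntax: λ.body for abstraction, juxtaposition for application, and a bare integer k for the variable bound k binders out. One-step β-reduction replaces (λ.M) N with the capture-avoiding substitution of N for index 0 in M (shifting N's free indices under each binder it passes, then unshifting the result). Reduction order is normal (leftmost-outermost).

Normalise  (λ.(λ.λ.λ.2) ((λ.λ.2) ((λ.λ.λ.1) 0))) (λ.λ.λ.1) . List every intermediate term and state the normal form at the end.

Answer: normal form = λ.λ.λ.λ.λ.λ.1  (in 3 steps)

Reduction:
  start: (λ.(λ.λ.λ.2) ((λ.λ.2) ((λ.λ.λ.1) 0))) (λ.λ.λ.1)
  step 1: (λ.λ.λ.2) ((λ.λ.λ.λ.λ.1) ((λ.λ.λ.1) (λ.λ.λ.1)))
  step 2: λ.λ.(λ.λ.λ.λ.λ.1) ((λ.λ.λ.1) (λ.λ.λ.1))
  step 3: λ.λ.λ.λ.λ.λ.1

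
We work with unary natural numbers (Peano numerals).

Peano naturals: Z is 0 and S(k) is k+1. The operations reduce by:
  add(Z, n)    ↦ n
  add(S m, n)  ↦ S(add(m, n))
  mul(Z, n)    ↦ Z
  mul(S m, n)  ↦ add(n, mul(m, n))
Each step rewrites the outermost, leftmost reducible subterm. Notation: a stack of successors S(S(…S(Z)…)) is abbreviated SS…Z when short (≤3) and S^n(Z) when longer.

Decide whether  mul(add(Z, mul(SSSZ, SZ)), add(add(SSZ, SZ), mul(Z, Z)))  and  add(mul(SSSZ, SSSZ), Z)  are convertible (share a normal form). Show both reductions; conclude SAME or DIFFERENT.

Term A:
  start: mul(add(Z, mul(SSSZ, SZ)), add(add(SSZ, SZ), mul(Z, Z)))
  →1  mul(mul(SSSZ, SZ), add(add(SSZ, SZ), mul(Z, Z)))
  →2  mul(add(SZ, mul(SSZ, SZ)), add(add(SSZ, SZ), mul(Z, Z)))
  →3  mul(S(add(Z, mul(SSZ, SZ))), add(add(SSZ, SZ), mul(Z, Z)))
  →4  add(add(add(SSZ, SZ), mul(Z, Z)), mul(add(Z, mul(SSZ, SZ)), add(add(SSZ, SZ), mul(Z, Z))))
  →5  add(add(S(add(SZ, SZ)), mul(Z, Z)), mul(add(Z, mul(SSZ, SZ)), add(add(SSZ, SZ), mul(Z, Z))))
  →6  add(S(add(add(SZ, SZ), mul(Z, Z))), mul(add(Z, mul(SSZ, SZ)), add(add(SSZ, SZ), mul(Z, Z))))
  →7  S(add(add(add(SZ, SZ), mul(Z, Z)), mul(add(Z, mul(SSZ, SZ)), add(add(SSZ, SZ), mul(Z, Z)))))
  →8  S(add(add(S(add(Z, SZ)), mul(Z, Z)), mul(add(Z, mul(SSZ, SZ)), add(add(SSZ, SZ), mul(Z, Z)))))
  →9  S(add(S(add(add(Z, SZ), mul(Z, Z))), mul(add(Z, mul(SSZ, SZ)), add(add(SSZ, SZ), mul(Z, Z)))))
  →10  S(S(add(add(add(Z, SZ), mul(Z, Z)), mul(add(Z, mul(SSZ, SZ)), add(add(SSZ, SZ), mul(Z, Z))))))
  →11  S(S(add(add(SZ, mul(Z, Z)), mul(add(Z, mul(SSZ, SZ)), add(add(SSZ, SZ), mul(Z, Z))))))
  →12  S(S(add(S(add(Z, mul(Z, Z))), mul(add(Z, mul(SSZ, SZ)), add(add(SSZ, SZ), mul(Z, Z))))))
  →13  S(S(S(add(add(Z, mul(Z, Z)), mul(add(Z, mul(SSZ, SZ)), add(add(SSZ, SZ), mul(Z, Z)))))))
  →14  S(S(S(add(mul(Z, Z), mul(add(Z, mul(SSZ, SZ)), add(add(SSZ, SZ), mul(Z, Z)))))))
  →15  S(S(S(add(Z, mul(add(Z, mul(SSZ, SZ)), add(add(SSZ, SZ), mul(Z, Z)))))))
  →16  S(S(S(mul(add(Z, mul(SSZ, SZ)), add(add(SSZ, SZ), mul(Z, Z))))))
  →17  S(S(S(mul(mul(SSZ, SZ), add(add(SSZ, SZ), mul(Z, Z))))))
  →18  S(S(S(mul(add(SZ, mul(SZ, SZ)), add(add(SSZ, SZ), mul(Z, Z))))))
  →19  S(S(S(mul(S(add(Z, mul(SZ, SZ))), add(add(SSZ, SZ), mul(Z, Z))))))
  →20  S(S(S(add(add(add(SSZ, SZ), mul(Z, Z)), mul(add(Z, mul(SZ, SZ)), add(add(SSZ, SZ), mul(Z, Z)))))))
  →21  S(S(S(add(add(S(add(SZ, SZ)), mul(Z, Z)), mul(add(Z, mul(SZ, SZ)), add(add(SSZ, SZ), mul(Z, Z)))))))
  →22  S(S(S(add(S(add(add(SZ, SZ), mul(Z, Z))), mul(add(Z, mul(SZ, SZ)), add(add(SSZ, SZ), mul(Z, Z)))))))
  →23  S(S(S(S(add(add(add(SZ, SZ), mul(Z, Z)), mul(add(Z, mul(SZ, SZ)), add(add(SSZ, SZ), mul(Z, Z))))))))
  →24  S(S(S(S(add(add(S(add(Z, SZ)), mul(Z, Z)), mul(add(Z, mul(SZ, SZ)), add(add(SSZ, SZ), mul(Z, Z))))))))
  →25  S(S(S(S(add(S(add(add(Z, SZ), mul(Z, Z))), mul(add(Z, mul(SZ, SZ)), add(add(SSZ, SZ), mul(Z, Z))))))))
  →26  S(S(S(S(S(add(add(add(Z, SZ), mul(Z, Z)), mul(add(Z, mul(SZ, SZ)), add(add(SSZ, SZ), mul(Z, Z)))))))))
  →27  S(S(S(S(S(add(add(SZ, mul(Z, Z)), mul(add(Z, mul(SZ, SZ)), add(add(SSZ, SZ), mul(Z, Z)))))))))
  →28  S(S(S(S(S(add(S(add(Z, mul(Z, Z))), mul(add(Z, mul(SZ, SZ)), add(add(SSZ, SZ), mul(Z, Z)))))))))
  →29  S(S(S(S(S(S(add(add(Z, mul(Z, Z)), mul(add(Z, mul(SZ, SZ)), add(add(SSZ, SZ), mul(Z, Z))))))))))
  →30  S(S(S(S(S(S(add(mul(Z, Z), mul(add(Z, mul(SZ, SZ)), add(add(SSZ, SZ), mul(Z, Z))))))))))
  →31  S(S(S(S(S(S(add(Z, mul(add(Z, mul(SZ, SZ)), add(add(SSZ, SZ), mul(Z, Z))))))))))
  →32  S(S(S(S(S(S(mul(add(Z, mul(SZ, SZ)), add(add(SSZ, SZ), mul(Z, Z)))))))))
  →33  S(S(S(S(S(S(mul(mul(SZ, SZ), add(add(SSZ, SZ), mul(Z, Z)))))))))
  →34  S(S(S(S(S(S(mul(add(SZ, mul(Z, SZ)), add(add(SSZ, SZ), mul(Z, Z)))))))))
  →35  S(S(S(S(S(S(mul(S(add(Z, mul(Z, SZ))), add(add(SSZ, SZ), mul(Z, Z)))))))))
  →36  S(S(S(S(S(S(add(add(add(SSZ, SZ), mul(Z, Z)), mul(add(Z, mul(Z, SZ)), add(add(SSZ, SZ), mul(Z, Z))))))))))
  →37  S(S(S(S(S(S(add(add(S(add(SZ, SZ)), mul(Z, Z)), mul(add(Z, mul(Z, SZ)), add(add(SSZ, SZ), mul(Z, Z))))))))))
  →38  S(S(S(S(S(S(add(S(add(add(SZ, SZ), mul(Z, Z))), mul(add(Z, mul(Z, SZ)), add(add(SSZ, SZ), mul(Z, Z))))))))))
  →39  S(S(S(S(S(S(S(add(add(add(SZ, SZ), mul(Z, Z)), mul(add(Z, mul(Z, SZ)), add(add(SSZ, SZ), mul(Z, Z)))))))))))
  →40  S(S(S(S(S(S(S(add(add(S(add(Z, SZ)), mul(Z, Z)), mul(add(Z, mul(Z, SZ)), add(add(SSZ, SZ), mul(Z, Z)))))))))))
  →41  S(S(S(S(S(S(S(add(S(add(add(Z, SZ), mul(Z, Z))), mul(add(Z, mul(Z, SZ)), add(add(SSZ, SZ), mul(Z, Z)))))))))))
  →42  S(S(S(S(S(S(S(S(add(add(add(Z, SZ), mul(Z, Z)), mul(add(Z, mul(Z, SZ)), add(add(SSZ, SZ), mul(Z, Z))))))))))))
  →43  S(S(S(S(S(S(S(S(add(add(SZ, mul(Z, Z)), mul(add(Z, mul(Z, SZ)), add(add(SSZ, SZ), mul(Z, Z))))))))))))
  →44  S(S(S(S(S(S(S(S(add(S(add(Z, mul(Z, Z))), mul(add(Z, mul(Z, SZ)), add(add(SSZ, SZ), mul(Z, Z))))))))))))
  →45  S(S(S(S(S(S(S(S(S(add(add(Z, mul(Z, Z)), mul(add(Z, mul(Z, SZ)), add(add(SSZ, SZ), mul(Z, Z)))))))))))))
  →46  S(S(S(S(S(S(S(S(S(add(mul(Z, Z), mul(add(Z, mul(Z, SZ)), add(add(SSZ, SZ), mul(Z, Z)))))))))))))
  →47  S(S(S(S(S(S(S(S(S(add(Z, mul(add(Z, mul(Z, SZ)), add(add(SSZ, SZ), mul(Z, Z)))))))))))))
  →48  S(S(S(S(S(S(S(S(S(mul(add(Z, mul(Z, SZ)), add(add(SSZ, SZ), mul(Z, Z))))))))))))
  →49  S(S(S(S(S(S(S(S(S(mul(mul(Z, SZ), add(add(SSZ, SZ), mul(Z, Z))))))))))))
  →50  S(S(S(S(S(S(S(S(S(mul(Z, add(add(SSZ, SZ), mul(Z, Z))))))))))))
  →51  S^9(Z)

Term B:
  start: add(mul(SSSZ, SSSZ), Z)
  →1  add(add(SSSZ, mul(SSZ, SSSZ)), Z)
  →2  add(S(add(SSZ, mul(SSZ, SSSZ))), Z)
  →3  S(add(add(SSZ, mul(SSZ, SSSZ)), Z))
  →4  S(add(S(add(SZ, mul(SSZ, SSSZ))), Z))
  →5  S(S(add(add(SZ, mul(SSZ, SSSZ)), Z)))
  →6  S(S(add(S(add(Z, mul(SSZ, SSSZ))), Z)))
  →7  S(S(S(add(add(Z, mul(SSZ, SSSZ)), Z))))
  →8  S(S(S(add(mul(SSZ, SSSZ), Z))))
  →9  S(S(S(add(add(SSSZ, mul(SZ, SSSZ)), Z))))
  →10  S(S(S(add(S(add(SSZ, mul(SZ, SSSZ))), Z))))
  →11  S(S(S(S(add(add(SSZ, mul(SZ, SSSZ)), Z)))))
  →12  S(S(S(S(add(S(add(SZ, mul(SZ, SSSZ))), Z)))))
  →13  S(S(S(S(S(add(add(SZ, mul(SZ, SSSZ)), Z))))))
  →14  S(S(S(S(S(add(S(add(Z, mul(SZ, SSSZ))), Z))))))
  →15  S(S(S(S(S(S(add(add(Z, mul(SZ, SSSZ)), Z)))))))
  →16  S(S(S(S(S(S(add(mul(SZ, SSSZ), Z)))))))
  →17  S(S(S(S(S(S(add(add(SSSZ, mul(Z, SSSZ)), Z)))))))
  →18  S(S(S(S(S(S(add(S(add(SSZ, mul(Z, SSSZ))), Z)))))))
  →19  S(S(S(S(S(S(S(add(add(SSZ, mul(Z, SSSZ)), Z))))))))
  →20  S(S(S(S(S(S(S(add(S(add(SZ, mul(Z, SSSZ))), Z))))))))
  →21  S(S(S(S(S(S(S(S(add(add(SZ, mul(Z, SSSZ)), Z)))))))))
  →22  S(S(S(S(S(S(S(S(add(S(add(Z, mul(Z, SSSZ))), Z)))))))))
  →23  S(S(S(S(S(S(S(S(S(add(add(Z, mul(Z, SSSZ)), Z))))))))))
  →24  S(S(S(S(S(S(S(S(S(add(mul(Z, SSSZ), Z))))))))))
  →25  S(S(S(S(S(S(S(S(S(add(Z, Z))))))))))
  →26  S^9(Z)

Answer: SAME — A ⇓ S^9(Z), B ⇓ S^9(Z)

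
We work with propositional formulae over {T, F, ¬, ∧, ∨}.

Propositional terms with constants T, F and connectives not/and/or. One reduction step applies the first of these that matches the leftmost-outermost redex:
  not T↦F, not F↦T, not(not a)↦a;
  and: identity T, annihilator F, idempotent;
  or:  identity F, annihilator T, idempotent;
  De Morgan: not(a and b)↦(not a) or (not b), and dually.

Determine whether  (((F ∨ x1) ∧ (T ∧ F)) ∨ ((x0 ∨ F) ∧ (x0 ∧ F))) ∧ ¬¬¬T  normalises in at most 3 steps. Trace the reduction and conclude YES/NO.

  start: (((F ∨ x1) ∧ (T ∧ F)) ∨ ((x0 ∨ F) ∧ (x0 ∧ F))) ∧ ¬¬¬T
  [1] ((x1 ∧ (T ∧ F)) ∨ ((x0 ∨ F) ∧ (x0 ∧ F))) ∧ ¬¬¬T
  [2] ((x1 ∧ F) ∨ ((x0 ∨ F) ∧ (x0 ∧ F))) ∧ ¬¬¬T
  [3] (F ∨ ((x0 ∨ F) ∧ (x0 ∧ F))) ∧ ¬¬¬T

Answer: NO — after 3 steps the term is (F ∨ ((x0 ∨ F) ∧ (x0 ∧ F))) ∧ ¬¬¬T, not yet normal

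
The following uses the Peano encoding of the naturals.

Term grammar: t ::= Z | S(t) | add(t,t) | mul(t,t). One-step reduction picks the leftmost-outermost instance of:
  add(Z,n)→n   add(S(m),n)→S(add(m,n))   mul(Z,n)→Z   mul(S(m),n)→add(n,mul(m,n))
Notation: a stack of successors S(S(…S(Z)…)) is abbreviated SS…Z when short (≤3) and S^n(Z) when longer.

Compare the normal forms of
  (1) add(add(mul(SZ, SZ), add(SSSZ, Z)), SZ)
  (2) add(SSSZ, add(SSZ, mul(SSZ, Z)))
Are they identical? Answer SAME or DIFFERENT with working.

Answer: SAME — A ⇓ S^5(Z), B ⇓ S^5(Z)

Derivation:
Term A:
  start: add(add(mul(SZ, SZ), add(SSSZ, Z)), SZ)
  [1] add(add(add(SZ, mul(Z, SZ)), add(SSSZ, Z)), SZ)
  [2] add(add(S(add(Z, mul(Z, SZ))), add(SSSZ, Z)), SZ)
  [3] add(S(add(add(Z, mul(Z, SZ)), add(SSSZ, Z))), SZ)
  [4] S(add(add(add(Z, mul(Z, SZ)), add(SSSZ, Z)), SZ))
  [5] S(add(add(mul(Z, SZ), add(SSSZ, Z)), SZ))
  [6] S(add(add(Z, add(SSSZ, Z)), SZ))
  [7] S(add(add(SSSZ, Z), SZ))
  [8] S(add(S(add(SSZ, Z)), SZ))
  [9] S(S(add(add(SSZ, Z), SZ)))
  [10] S(S(add(S(add(SZ, Z)), SZ)))
  [11] S(S(S(add(add(SZ, Z), SZ))))
  [12] S(S(S(add(S(add(Z, Z)), SZ))))
  [13] S(S(S(S(add(add(Z, Z), SZ)))))
  [14] S(S(S(S(add(Z, SZ)))))
  [15] S^5(Z)

Term B:
  start: add(SSSZ, add(SSZ, mul(SSZ, Z)))
  [1] S(add(SSZ, add(SSZ, mul(SSZ, Z))))
  [2] S(S(add(SZ, add(SSZ, mul(SSZ, Z)))))
  [3] S(S(S(add(Z, add(SSZ, mul(SSZ, Z))))))
  [4] S(S(S(add(SSZ, mul(SSZ, Z)))))
  [5] S(S(S(S(add(SZ, mul(SSZ, Z))))))
  [6] S(S(S(S(S(add(Z, mul(SSZ, Z)))))))
  [7] S(S(S(S(S(mul(SSZ, Z))))))
  [8] S(S(S(S(S(add(Z, mul(SZ, Z)))))))
  [9] S(S(S(S(S(mul(SZ, Z))))))
  [10] S(S(S(S(S(add(Z, mul(Z, Z)))))))
  [11] S(S(S(S(S(mul(Z, Z))))))
  [12] S^5(Z)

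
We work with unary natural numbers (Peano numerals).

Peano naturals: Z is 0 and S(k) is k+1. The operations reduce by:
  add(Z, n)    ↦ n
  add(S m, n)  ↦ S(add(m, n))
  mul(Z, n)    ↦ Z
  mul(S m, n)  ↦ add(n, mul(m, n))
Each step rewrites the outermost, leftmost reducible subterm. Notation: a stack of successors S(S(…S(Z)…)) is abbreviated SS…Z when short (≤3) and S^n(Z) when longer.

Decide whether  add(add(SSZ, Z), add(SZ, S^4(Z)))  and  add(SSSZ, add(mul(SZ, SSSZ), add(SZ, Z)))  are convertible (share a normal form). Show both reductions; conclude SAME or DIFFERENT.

Answer: SAME — A ⇓ S^7(Z), B ⇓ S^7(Z)

Reduction:
Term A:
  start: add(add(SSZ, Z), add(SZ, S^4(Z)))
  step 1: add(S(add(SZ, Z)), add(SZ, S^4(Z)))
  step 2: S(add(add(SZ, Z), add(SZ, S^4(Z))))
  step 3: S(add(S(add(Z, Z)), add(SZ, S^4(Z))))
  step 4: S(S(add(add(Z, Z), add(SZ, S^4(Z)))))
  step 5: S(S(add(Z, add(SZ, S^4(Z)))))
  step 6: S(S(add(SZ, S^4(Z))))
  step 7: S(S(S(add(Z, S^4(Z)))))
  step 8: S^7(Z)

Term B:
  start: add(SSSZ, add(mul(SZ, SSSZ), add(SZ, Z)))
  step 1: S(add(SSZ, add(mul(SZ, SSSZ), add(SZ, Z))))
  step 2: S(S(add(SZ, add(mul(SZ, SSSZ), add(SZ, Z)))))
  step 3: S(S(S(add(Z, add(mul(SZ, SSSZ), add(SZ, Z))))))
  step 4: S(S(S(add(mul(SZ, SSSZ), add(SZ, Z)))))
  step 5: S(S(S(add(add(SSSZ, mul(Z, SSSZ)), add(SZ, Z)))))
  step 6: S(S(S(add(S(add(SSZ, mul(Z, SSSZ))), add(SZ, Z)))))
  step 7: S(S(S(S(add(add(SSZ, mul(Z, SSSZ)), add(SZ, Z))))))
  step 8: S(S(S(S(add(S(add(SZ, mul(Z, SSSZ))), add(SZ, Z))))))
  step 9: S(S(S(S(S(add(add(SZ, mul(Z, SSSZ)), add(SZ, Z)))))))
  step 10: S(S(S(S(S(add(S(add(Z, mul(Z, SSSZ))), add(SZ, Z)))))))
  step 11: S(S(S(S(S(S(add(add(Z, mul(Z, SSSZ)), add(SZ, Z))))))))
  step 12: S(S(S(S(S(S(add(mul(Z, SSSZ), add(SZ, Z))))))))
  step 13: S(S(S(S(S(S(add(Z, add(SZ, Z))))))))
  step 14: S(S(S(S(S(S(add(SZ, Z)))))))
  step 15: S(S(S(S(S(S(S(add(Z, Z))))))))
  step 16: S^7(Z)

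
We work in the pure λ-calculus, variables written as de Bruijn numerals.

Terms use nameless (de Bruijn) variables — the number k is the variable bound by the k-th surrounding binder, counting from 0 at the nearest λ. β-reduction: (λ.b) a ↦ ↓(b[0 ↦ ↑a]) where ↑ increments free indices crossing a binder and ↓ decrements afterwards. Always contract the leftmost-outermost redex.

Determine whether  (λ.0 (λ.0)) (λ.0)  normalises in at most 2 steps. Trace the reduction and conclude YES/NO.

Answer: YES — reaches normal form λ.0 in 2 ≤ 2 steps

Derivation:
  start: (λ.0 (λ.0)) (λ.0)
  →1  (λ.0) (λ.0)
  →2  λ.0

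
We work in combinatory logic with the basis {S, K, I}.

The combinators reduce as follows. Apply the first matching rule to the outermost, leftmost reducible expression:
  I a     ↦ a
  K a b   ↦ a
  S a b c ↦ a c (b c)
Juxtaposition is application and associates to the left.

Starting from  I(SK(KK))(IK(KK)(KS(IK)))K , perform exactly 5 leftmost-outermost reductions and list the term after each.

Answer: after 5 steps: KKK

Working:
  start: I(SK(KK))(IK(KK)(KS(IK)))K
  step 1: SK(KK)(IK(KK)(KS(IK)))K
  step 2: K(IK(KK)(KS(IK)))(KK(IK(KK)(KS(IK))))K
  step 3: IK(KK)(KS(IK))K
  step 4: K(KK)(KS(IK))K
  step 5: KKK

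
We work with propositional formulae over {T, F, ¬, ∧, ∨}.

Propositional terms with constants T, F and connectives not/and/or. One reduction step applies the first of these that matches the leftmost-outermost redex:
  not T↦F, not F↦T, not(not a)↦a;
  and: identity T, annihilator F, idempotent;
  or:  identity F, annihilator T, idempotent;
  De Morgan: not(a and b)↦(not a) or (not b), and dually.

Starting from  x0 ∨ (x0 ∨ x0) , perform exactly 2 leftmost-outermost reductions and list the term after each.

  start: x0 ∨ (x0 ∨ x0)
  →1  x0 ∨ x0
  →2  x0

Answer: after 2 steps: x0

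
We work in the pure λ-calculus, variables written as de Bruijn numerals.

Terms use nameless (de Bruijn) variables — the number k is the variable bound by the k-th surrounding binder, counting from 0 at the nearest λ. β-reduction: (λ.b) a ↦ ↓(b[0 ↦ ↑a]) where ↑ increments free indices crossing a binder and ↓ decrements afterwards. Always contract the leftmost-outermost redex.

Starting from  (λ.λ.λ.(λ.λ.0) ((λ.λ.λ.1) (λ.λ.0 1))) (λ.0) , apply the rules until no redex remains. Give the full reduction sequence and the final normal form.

  start: (λ.λ.λ.(λ.λ.0) ((λ.λ.λ.1) (λ.λ.0 1))) (λ.0)
  [1] λ.λ.(λ.λ.0) ((λ.λ.λ.1) (λ.λ.0 1))
  [2] λ.λ.λ.0

Answer: normal form = λ.λ.λ.0  (in 2 steps)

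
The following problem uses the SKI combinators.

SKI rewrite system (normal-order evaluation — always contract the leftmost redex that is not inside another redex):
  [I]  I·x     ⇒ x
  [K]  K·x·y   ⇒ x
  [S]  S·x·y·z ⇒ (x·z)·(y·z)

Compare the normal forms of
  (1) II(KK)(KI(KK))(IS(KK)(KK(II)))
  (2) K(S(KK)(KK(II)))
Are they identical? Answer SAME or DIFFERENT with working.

Term A:
  start: II(KK)(KI(KK))(IS(KK)(KK(II)))
  step 1: I(KK)(KI(KK))(IS(KK)(KK(II)))
  step 2: KK(KI(KK))(IS(KK)(KK(II)))
  step 3: K(IS(KK)(KK(II)))
  step 4: K(S(KK)(KK(II)))
  step 5: K(S(KK)K)

Term B:
  start: K(S(KK)(KK(II)))
  step 1: K(S(KK)K)

Answer: SAME — A ⇓ K(S(KK)K), B ⇓ K(S(KK)K)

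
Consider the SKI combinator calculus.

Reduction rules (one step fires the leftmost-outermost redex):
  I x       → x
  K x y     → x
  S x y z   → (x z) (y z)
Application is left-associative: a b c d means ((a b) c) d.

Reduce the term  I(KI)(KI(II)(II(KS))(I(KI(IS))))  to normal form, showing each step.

  start: I(KI)(KI(II)(II(KS))(I(KI(IS))))
  →1  KI(KI(II)(II(KS))(I(KI(IS))))
  →2  I

Answer: normal form = I  (in 2 steps)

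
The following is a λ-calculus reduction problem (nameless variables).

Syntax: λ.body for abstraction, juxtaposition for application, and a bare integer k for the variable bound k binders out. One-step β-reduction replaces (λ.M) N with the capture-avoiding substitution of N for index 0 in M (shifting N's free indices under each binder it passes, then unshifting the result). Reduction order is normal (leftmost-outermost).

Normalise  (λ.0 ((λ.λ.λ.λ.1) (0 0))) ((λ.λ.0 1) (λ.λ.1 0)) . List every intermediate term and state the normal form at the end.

  start: (λ.0 ((λ.λ.λ.λ.1) (0 0))) ((λ.λ.0 1) (λ.λ.1 0))
  step 1: (λ.λ.0 1) (λ.λ.1 0) ((λ.λ.λ.λ.1) ((λ.λ.0 1) (λ.λ.1 0) ((λ.λ.0 1) (λ.λ.1 0))))
  step 2: (λ.0 (λ.λ.1 0)) ((λ.λ.λ.λ.1) ((λ.λ.0 1) (λ.λ.1 0) ((λ.λ.0 1) (λ.λ.1 0))))
  step 3: (λ.λ.λ.λ.1) ((λ.λ.0 1) (λ.λ.1 0) ((λ.λ.0 1) (λ.λ.1 0))) (λ.λ.1 0)
  step 4: (λ.λ.λ.1) (λ.λ.1 0)
  step 5: λ.λ.1

Answer: normal form = λ.λ.1  (in 5 steps)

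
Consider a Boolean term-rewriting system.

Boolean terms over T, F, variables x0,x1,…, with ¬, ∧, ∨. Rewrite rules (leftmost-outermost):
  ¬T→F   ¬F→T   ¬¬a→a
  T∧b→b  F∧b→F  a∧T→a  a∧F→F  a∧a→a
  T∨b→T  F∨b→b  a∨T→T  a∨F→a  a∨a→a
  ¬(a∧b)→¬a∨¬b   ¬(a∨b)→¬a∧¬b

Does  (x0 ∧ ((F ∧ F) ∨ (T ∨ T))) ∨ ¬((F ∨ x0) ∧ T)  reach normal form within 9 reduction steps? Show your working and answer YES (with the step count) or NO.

Answer: NO — after 9 steps the term is x0 ∨ (¬x0 ∨ F), not yet normal

Working:
  start: (x0 ∧ ((F ∧ F) ∨ (T ∨ T))) ∨ ¬((F ∨ x0) ∧ T)
  step 1: (x0 ∧ (F ∨ (T ∨ T))) ∨ ¬((F ∨ x0) ∧ T)
  step 2: (x0 ∧ (T ∨ T)) ∨ ¬((F ∨ x0) ∧ T)
  step 3: (x0 ∧ T) ∨ ¬((F ∨ x0) ∧ T)
  step 4: x0 ∨ ¬((F ∨ x0) ∧ T)
  step 5: x0 ∨ (¬(F ∨ x0) ∨ ¬T)
  step 6: x0 ∨ ((¬F ∧ ¬x0) ∨ ¬T)
  step 7: x0 ∨ ((T ∧ ¬x0) ∨ ¬T)
  step 8: x0 ∨ (¬x0 ∨ ¬T)
  step 9: x0 ∨ (¬x0 ∨ F)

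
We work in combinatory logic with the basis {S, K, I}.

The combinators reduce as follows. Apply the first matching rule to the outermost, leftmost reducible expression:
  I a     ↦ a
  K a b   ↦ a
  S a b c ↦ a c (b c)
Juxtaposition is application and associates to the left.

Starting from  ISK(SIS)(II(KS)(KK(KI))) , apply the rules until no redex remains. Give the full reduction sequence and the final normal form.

  start: ISK(SIS)(II(KS)(KK(KI)))
  →1  SK(SIS)(II(KS)(KK(KI)))
  →2  K(II(KS)(KK(KI)))(SIS(II(KS)(KK(KI))))
  →3  II(KS)(KK(KI))
  →4  I(KS)(KK(KI))
  →5  KS(KK(KI))
  →6  S

Answer: normal form = S  (in 6 steps)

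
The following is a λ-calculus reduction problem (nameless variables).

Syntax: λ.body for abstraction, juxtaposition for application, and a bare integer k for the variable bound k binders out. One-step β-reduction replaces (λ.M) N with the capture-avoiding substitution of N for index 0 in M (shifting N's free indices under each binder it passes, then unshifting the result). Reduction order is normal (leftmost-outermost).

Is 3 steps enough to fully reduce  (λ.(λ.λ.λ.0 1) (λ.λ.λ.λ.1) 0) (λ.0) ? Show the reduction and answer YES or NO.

Answer: YES — reaches normal form λ.0 (λ.0) in 3 ≤ 3 steps

Working:
  start: (λ.(λ.λ.λ.0 1) (λ.λ.λ.λ.1) 0) (λ.0)
  →1  (λ.λ.λ.0 1) (λ.λ.λ.λ.1) (λ.0)
  →2  (λ.λ.0 1) (λ.0)
  →3  λ.0 (λ.0)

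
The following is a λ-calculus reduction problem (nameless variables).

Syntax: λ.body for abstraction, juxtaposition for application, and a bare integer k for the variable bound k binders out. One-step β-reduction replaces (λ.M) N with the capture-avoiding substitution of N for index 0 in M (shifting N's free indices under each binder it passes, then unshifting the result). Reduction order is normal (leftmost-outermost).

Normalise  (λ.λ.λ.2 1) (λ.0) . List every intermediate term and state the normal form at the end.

  start: (λ.λ.λ.2 1) (λ.0)
  step 1: λ.λ.(λ.0) 1
  step 2: λ.λ.1

Answer: normal form = λ.λ.1  (in 2 steps)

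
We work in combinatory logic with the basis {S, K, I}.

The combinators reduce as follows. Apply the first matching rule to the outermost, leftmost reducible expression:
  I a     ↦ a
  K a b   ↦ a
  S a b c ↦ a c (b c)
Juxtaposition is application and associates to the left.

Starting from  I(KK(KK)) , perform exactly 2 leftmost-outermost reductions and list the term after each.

Answer: after 2 steps: K

Derivation:
  start: I(KK(KK))
  →1  KK(KK)
  →2  K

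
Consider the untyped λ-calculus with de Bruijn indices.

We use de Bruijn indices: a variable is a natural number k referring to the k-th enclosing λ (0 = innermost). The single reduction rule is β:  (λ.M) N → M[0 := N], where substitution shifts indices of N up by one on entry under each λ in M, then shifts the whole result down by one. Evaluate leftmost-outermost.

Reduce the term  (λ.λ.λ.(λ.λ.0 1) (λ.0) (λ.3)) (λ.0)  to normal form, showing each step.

  start: (λ.λ.λ.(λ.λ.0 1) (λ.0) (λ.3)) (λ.0)
  →1  λ.λ.(λ.λ.0 1) (λ.0) (λ.λ.0)
  →2  λ.λ.(λ.0 (λ.0)) (λ.λ.0)
  →3  λ.λ.(λ.λ.0) (λ.0)
  →4  λ.λ.λ.0

Answer: normal form = λ.λ.λ.0  (in 4 steps)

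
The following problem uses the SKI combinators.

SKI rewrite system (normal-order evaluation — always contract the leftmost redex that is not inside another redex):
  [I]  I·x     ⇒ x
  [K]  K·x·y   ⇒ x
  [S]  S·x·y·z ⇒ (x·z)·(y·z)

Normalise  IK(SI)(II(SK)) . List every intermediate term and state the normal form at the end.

  start: IK(SI)(II(SK))
  step 1: K(SI)(II(SK))
  step 2: SI

Answer: normal form = SI  (in 2 steps)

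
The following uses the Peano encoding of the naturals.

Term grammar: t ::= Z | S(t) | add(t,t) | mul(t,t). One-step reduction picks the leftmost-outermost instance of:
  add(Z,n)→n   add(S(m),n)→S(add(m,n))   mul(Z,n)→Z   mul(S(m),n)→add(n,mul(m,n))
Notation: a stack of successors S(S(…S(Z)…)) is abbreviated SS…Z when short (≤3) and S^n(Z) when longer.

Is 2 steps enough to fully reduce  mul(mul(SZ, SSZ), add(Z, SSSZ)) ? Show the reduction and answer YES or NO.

Answer: NO — after 2 steps the term is mul(S(add(SZ, mul(Z, SSZ))), add(Z, SSSZ)), not yet normal

Reduction:
  start: mul(mul(SZ, SSZ), add(Z, SSSZ))
  →1  mul(add(SSZ, mul(Z, SSZ)), add(Z, SSSZ))
  →2  mul(S(add(SZ, mul(Z, SSZ))), add(Z, SSSZ))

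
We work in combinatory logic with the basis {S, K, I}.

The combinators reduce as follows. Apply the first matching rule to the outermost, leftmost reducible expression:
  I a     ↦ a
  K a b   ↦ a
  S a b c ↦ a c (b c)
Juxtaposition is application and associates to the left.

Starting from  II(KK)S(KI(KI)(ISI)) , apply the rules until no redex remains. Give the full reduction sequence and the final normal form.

  start: II(KK)S(KI(KI)(ISI))
  step 1: I(KK)S(KI(KI)(ISI))
  step 2: KKS(KI(KI)(ISI))
  step 3: K(KI(KI)(ISI))
  step 4: K(I(ISI))
  step 5: K(ISI)
  step 6: K(SI)

Answer: normal form = K(SI)  (in 6 steps)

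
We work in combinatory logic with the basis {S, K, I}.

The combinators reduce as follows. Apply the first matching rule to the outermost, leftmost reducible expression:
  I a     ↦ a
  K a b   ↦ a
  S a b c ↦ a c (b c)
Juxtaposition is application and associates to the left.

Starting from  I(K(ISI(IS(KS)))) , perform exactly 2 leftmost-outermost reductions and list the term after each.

Answer: after 2 steps: K(SI(IS(KS)))

Reduction:
  start: I(K(ISI(IS(KS))))
  step 1: K(ISI(IS(KS)))
  step 2: K(SI(IS(KS)))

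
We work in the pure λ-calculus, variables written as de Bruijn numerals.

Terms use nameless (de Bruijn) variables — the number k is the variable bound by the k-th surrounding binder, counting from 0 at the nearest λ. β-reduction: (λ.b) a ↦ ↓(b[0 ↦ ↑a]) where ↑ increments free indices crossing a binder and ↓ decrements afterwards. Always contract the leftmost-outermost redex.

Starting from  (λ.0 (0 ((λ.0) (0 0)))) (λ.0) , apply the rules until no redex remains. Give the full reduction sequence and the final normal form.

Answer: normal form = λ.0  (in 5 steps)

Working:
  start: (λ.0 (0 ((λ.0) (0 0)))) (λ.0)
  →1  (λ.0) ((λ.0) ((λ.0) ((λ.0) (λ.0))))
  →2  (λ.0) ((λ.0) ((λ.0) (λ.0)))
  →3  (λ.0) ((λ.0) (λ.0))
  →4  (λ.0) (λ.0)
  →5  λ.0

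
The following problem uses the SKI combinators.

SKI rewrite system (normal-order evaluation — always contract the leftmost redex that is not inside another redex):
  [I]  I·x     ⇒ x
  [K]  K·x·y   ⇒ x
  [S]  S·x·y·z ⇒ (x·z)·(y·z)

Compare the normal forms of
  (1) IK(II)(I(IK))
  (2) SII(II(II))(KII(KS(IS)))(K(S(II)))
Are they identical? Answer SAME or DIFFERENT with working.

Term A:
  start: IK(II)(I(IK))
  step 1: K(II)(I(IK))
  step 2: II
  step 3: I

Term B:
  start: SII(II(II))(KII(KS(IS)))(K(S(II)))
  step 1: I(II(II))(I(II(II)))(KII(KS(IS)))(K(S(II)))
  step 2: II(II)(I(II(II)))(KII(KS(IS)))(K(S(II)))
  step 3: I(II)(I(II(II)))(KII(KS(IS)))(K(S(II)))
  step 4: II(I(II(II)))(KII(KS(IS)))(K(S(II)))
  step 5: I(I(II(II)))(KII(KS(IS)))(K(S(II)))
  step 6: I(II(II))(KII(KS(IS)))(K(S(II)))
  step 7: II(II)(KII(KS(IS)))(K(S(II)))
  step 8: I(II)(KII(KS(IS)))(K(S(II)))
  step 9: II(KII(KS(IS)))(K(S(II)))
  step 10: I(KII(KS(IS)))(K(S(II)))
  step 11: KII(KS(IS))(K(S(II)))
  step 12: I(KS(IS))(K(S(II)))
  step 13: KS(IS)(K(S(II)))
  step 14: S(K(S(II)))
  step 15: S(K(SI))

Answer: DIFFERENT — A ⇓ I, B ⇓ S(K(SI))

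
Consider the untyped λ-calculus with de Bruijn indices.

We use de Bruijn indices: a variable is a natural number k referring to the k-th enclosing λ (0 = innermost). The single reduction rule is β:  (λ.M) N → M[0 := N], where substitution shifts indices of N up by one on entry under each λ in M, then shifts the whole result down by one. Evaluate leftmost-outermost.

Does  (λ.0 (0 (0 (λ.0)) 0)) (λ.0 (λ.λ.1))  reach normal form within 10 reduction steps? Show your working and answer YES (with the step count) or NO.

  start: (λ.0 (0 (0 (λ.0)) 0)) (λ.0 (λ.λ.1))
  →1  (λ.0 (λ.λ.1)) ((λ.0 (λ.λ.1)) ((λ.0 (λ.λ.1)) (λ.0)) (λ.0 (λ.λ.1)))
  →2  (λ.0 (λ.λ.1)) ((λ.0 (λ.λ.1)) (λ.0)) (λ.0 (λ.λ.1)) (λ.λ.1)
  →3  (λ.0 (λ.λ.1)) (λ.0) (λ.λ.1) (λ.0 (λ.λ.1)) (λ.λ.1)
  →4  (λ.0) (λ.λ.1) (λ.λ.1) (λ.0 (λ.λ.1)) (λ.λ.1)
  →5  (λ.λ.1) (λ.λ.1) (λ.0 (λ.λ.1)) (λ.λ.1)
  →6  (λ.λ.λ.1) (λ.0 (λ.λ.1)) (λ.λ.1)
  →7  (λ.λ.1) (λ.λ.1)
  →8  λ.λ.λ.1

Answer: YES — reaches normal form λ.λ.λ.1 in 8 ≤ 10 steps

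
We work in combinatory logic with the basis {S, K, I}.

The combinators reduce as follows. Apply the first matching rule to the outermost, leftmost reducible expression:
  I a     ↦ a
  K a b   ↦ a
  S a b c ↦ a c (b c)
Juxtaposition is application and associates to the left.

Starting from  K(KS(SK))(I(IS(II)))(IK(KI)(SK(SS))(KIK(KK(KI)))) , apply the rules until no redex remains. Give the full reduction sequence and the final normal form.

Answer: normal form = SI  (in 5 steps)

Reduction:
  start: K(KS(SK))(I(IS(II)))(IK(KI)(SK(SS))(KIK(KK(KI))))
  [1] KS(SK)(IK(KI)(SK(SS))(KIK(KK(KI))))
  [2] S(IK(KI)(SK(SS))(KIK(KK(KI))))
  [3] S(K(KI)(SK(SS))(KIK(KK(KI))))
  [4] S(KI(KIK(KK(KI))))
  [5] SI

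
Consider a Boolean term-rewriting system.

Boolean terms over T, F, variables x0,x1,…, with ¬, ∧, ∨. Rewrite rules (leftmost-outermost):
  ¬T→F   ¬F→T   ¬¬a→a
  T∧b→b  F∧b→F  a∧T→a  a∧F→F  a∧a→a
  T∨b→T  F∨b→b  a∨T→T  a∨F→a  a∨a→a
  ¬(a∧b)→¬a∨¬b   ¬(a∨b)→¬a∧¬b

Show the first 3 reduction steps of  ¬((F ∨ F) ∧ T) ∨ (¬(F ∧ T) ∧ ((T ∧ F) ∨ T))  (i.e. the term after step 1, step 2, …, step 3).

  start: ¬((F ∨ F) ∧ T) ∨ (¬(F ∧ T) ∧ ((T ∧ F) ∨ T))
  [1] (¬(F ∨ F) ∨ ¬T) ∨ (¬(F ∧ T) ∧ ((T ∧ F) ∨ T))
  [2] ((¬F ∧ ¬F) ∨ ¬T) ∨ (¬(F ∧ T) ∧ ((T ∧ F) ∨ T))
  [3] (¬F ∨ ¬T) ∨ (¬(F ∧ T) ∧ ((T ∧ F) ∨ T))

Answer: after 3 steps: (¬F ∨ ¬T) ∨ (¬(F ∧ T) ∧ ((T ∧ F) ∨ T))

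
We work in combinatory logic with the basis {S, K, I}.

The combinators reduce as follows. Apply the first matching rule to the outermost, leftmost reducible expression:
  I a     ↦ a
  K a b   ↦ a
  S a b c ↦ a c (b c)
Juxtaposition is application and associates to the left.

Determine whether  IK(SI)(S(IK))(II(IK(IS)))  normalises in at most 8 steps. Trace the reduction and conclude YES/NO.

  start: IK(SI)(S(IK))(II(IK(IS)))
  step 1: K(SI)(S(IK))(II(IK(IS)))
  step 2: SI(II(IK(IS)))
  step 3: SI(I(IK(IS)))
  step 4: SI(IK(IS))
  step 5: SI(K(IS))
  step 6: SI(KS)

Answer: YES — reaches normal form SI(KS) in 6 ≤ 8 steps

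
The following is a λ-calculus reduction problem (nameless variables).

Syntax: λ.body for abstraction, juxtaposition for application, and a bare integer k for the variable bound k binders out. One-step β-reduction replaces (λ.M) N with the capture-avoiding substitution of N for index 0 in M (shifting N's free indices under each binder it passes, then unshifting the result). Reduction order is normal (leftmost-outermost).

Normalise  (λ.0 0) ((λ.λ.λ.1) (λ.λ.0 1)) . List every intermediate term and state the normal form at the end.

Answer: normal form = λ.λ.λ.1  (in 4 steps)

Working:
  start: (λ.0 0) ((λ.λ.λ.1) (λ.λ.0 1))
  [1] (λ.λ.λ.1) (λ.λ.0 1) ((λ.λ.λ.1) (λ.λ.0 1))
  [2] (λ.λ.1) ((λ.λ.λ.1) (λ.λ.0 1))
  [3] λ.(λ.λ.λ.1) (λ.λ.0 1)
  [4] λ.λ.λ.1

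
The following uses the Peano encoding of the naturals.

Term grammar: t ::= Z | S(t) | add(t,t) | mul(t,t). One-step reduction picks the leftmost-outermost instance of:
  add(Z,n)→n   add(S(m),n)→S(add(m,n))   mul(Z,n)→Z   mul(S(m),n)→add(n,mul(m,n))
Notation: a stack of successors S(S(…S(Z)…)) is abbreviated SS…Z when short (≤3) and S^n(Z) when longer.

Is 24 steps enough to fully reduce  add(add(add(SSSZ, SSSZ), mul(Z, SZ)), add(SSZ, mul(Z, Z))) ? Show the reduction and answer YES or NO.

  start: add(add(add(SSSZ, SSSZ), mul(Z, SZ)), add(SSZ, mul(Z, Z)))
  step 1: add(add(S(add(SSZ, SSSZ)), mul(Z, SZ)), add(SSZ, mul(Z, Z)))
  step 2: add(S(add(add(SSZ, SSSZ), mul(Z, SZ))), add(SSZ, mul(Z, Z)))
  step 3: S(add(add(add(SSZ, SSSZ), mul(Z, SZ)), add(SSZ, mul(Z, Z))))
  step 4: S(add(add(S(add(SZ, SSSZ)), mul(Z, SZ)), add(SSZ, mul(Z, Z))))
  step 5: S(add(S(add(add(SZ, SSSZ), mul(Z, SZ))), add(SSZ, mul(Z, Z))))
  step 6: S(S(add(add(add(SZ, SSSZ), mul(Z, SZ)), add(SSZ, mul(Z, Z)))))
  step 7: S(S(add(add(S(add(Z, SSSZ)), mul(Z, SZ)), add(SSZ, mul(Z, Z)))))
  step 8: S(S(add(S(add(add(Z, SSSZ), mul(Z, SZ))), add(SSZ, mul(Z, Z)))))
  step 9: S(S(S(add(add(add(Z, SSSZ), mul(Z, SZ)), add(SSZ, mul(Z, Z))))))
  step 10: S(S(S(add(add(SSSZ, mul(Z, SZ)), add(SSZ, mul(Z, Z))))))
  step 11: S(S(S(add(S(add(SSZ, mul(Z, SZ))), add(SSZ, mul(Z, Z))))))
  step 12: S(S(S(S(add(add(SSZ, mul(Z, SZ)), add(SSZ, mul(Z, Z)))))))
  step 13: S(S(S(S(add(S(add(SZ, mul(Z, SZ))), add(SSZ, mul(Z, Z)))))))
  step 14: S(S(S(S(S(add(add(SZ, mul(Z, SZ)), add(SSZ, mul(Z, Z))))))))
  step 15: S(S(S(S(S(add(S(add(Z, mul(Z, SZ))), add(SSZ, mul(Z, Z))))))))
  step 16: S(S(S(S(S(S(add(add(Z, mul(Z, SZ)), add(SSZ, mul(Z, Z)))))))))
  step 17: S(S(S(S(S(S(add(mul(Z, SZ), add(SSZ, mul(Z, Z)))))))))
  step 18: S(S(S(S(S(S(add(Z, add(SSZ, mul(Z, Z)))))))))
  step 19: S(S(S(S(S(S(add(SSZ, mul(Z, Z))))))))
  step 20: S(S(S(S(S(S(S(add(SZ, mul(Z, Z)))))))))
  step 21: S(S(S(S(S(S(S(S(add(Z, mul(Z, Z))))))))))
  step 22: S(S(S(S(S(S(S(S(mul(Z, Z)))))))))
  step 23: S^8(Z)

Answer: YES — reaches normal form S^8(Z) in 23 ≤ 24 steps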